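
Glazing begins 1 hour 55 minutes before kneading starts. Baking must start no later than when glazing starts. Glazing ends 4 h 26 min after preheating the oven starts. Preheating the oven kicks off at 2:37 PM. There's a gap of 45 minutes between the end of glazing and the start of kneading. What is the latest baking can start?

5:53 PM

Glazing ends at 2:37 PM + 266 min = 7:03 PM.
Kneading starts at 7:03 PM + 45 min = 7:48 PM.
Glazing starts at 7:48 PM − 115 min = 5:53 PM.
Baking is bounded by glazing, so the latest it can start is 5:53 PM.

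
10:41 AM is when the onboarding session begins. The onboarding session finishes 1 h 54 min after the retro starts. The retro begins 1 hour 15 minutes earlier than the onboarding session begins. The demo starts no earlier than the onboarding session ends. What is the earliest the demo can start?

The retro starts at 10:41 AM − 75 min = 9:26 AM.
The onboarding session ends at 9:26 AM + 114 min = 11:20 AM.
The demo is bounded by the onboarding session, so the earliest it can start is 11:20 AM.

11:20 AM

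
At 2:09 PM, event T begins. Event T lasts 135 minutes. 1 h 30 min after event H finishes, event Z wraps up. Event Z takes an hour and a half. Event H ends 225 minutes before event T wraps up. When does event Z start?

Event T ends at 2:09 PM + 135 min = 4:24 PM.
Event H ends at 4:24 PM − 225 min = 12:39 PM.
Event Z ends at 12:39 PM + 90 min = 2:09 PM.
Event Z starts at 2:09 PM − 90 min = 12:39 PM.

12:39 PM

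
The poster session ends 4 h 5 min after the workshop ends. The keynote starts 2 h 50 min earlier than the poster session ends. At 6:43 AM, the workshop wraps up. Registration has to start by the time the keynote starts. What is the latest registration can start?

7:58 AM

The poster session ends at 6:43 AM + 245 min = 10:48 AM.
The keynote starts at 10:48 AM − 170 min = 7:58 AM.
Registration is bounded by the keynote, so the latest it can start is 7:58 AM.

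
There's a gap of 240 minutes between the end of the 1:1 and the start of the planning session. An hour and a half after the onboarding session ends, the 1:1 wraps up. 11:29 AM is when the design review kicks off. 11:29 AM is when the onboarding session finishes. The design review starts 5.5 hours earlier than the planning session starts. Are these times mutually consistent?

Yes

The 1:1 ends at 11:29 AM + 90 min = 12:59 PM.
The planning session starts at 12:59 PM + 240 min = 4:59 PM.
The design review starts at 4:59 PM − 330 min = 11:29 AM.
That matches the stated 11:29 AM, so the schedule is consistent.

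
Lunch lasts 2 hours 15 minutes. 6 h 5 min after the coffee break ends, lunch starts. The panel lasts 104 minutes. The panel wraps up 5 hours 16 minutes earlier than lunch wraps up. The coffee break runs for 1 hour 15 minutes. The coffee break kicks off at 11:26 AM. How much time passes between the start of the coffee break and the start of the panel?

2 hours 35 minutes

The coffee break ends at 11:26 AM + 75 min = 12:41 PM.
Lunch starts at 12:41 PM + 365 min = 6:46 PM.
Lunch ends at 6:46 PM + 135 min = 9:01 PM.
The panel ends at 9:01 PM − 316 min = 3:45 PM.
The panel starts at 3:45 PM − 104 min = 2:01 PM.
From 11:26 AM to 2:01 PM is 2 hours 35 minutes.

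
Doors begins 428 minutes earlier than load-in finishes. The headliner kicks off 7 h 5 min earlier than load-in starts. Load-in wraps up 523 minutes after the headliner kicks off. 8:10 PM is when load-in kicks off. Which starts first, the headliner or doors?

The headliner starts at 8:10 PM − 425 min = 1:05 PM.
Load-in ends at 1:05 PM + 523 min = 9:48 PM.
Doors starts at 9:48 PM − 428 min = 2:40 PM.
The headliner starts at 1:05 PM and doors starts at 2:40 PM, so the headliner is first.

the headliner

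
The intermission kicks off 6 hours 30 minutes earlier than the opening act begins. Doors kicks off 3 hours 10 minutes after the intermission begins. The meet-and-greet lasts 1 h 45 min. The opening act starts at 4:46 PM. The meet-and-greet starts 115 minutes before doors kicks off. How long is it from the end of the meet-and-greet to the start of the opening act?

3.5 hours

The intermission starts at 4:46 PM − 390 min = 10:16 AM.
Doors starts at 10:16 AM + 190 min = 1:26 PM.
The meet-and-greet starts at 1:26 PM − 115 min = 11:31 AM.
The meet-and-greet ends at 11:31 AM + 105 min = 1:16 PM.
From 1:16 PM to 4:46 PM is 3.5 hours.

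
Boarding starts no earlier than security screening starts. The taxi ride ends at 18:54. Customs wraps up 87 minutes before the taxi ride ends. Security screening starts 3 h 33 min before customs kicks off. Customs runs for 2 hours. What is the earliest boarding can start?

11:54

Customs ends at 18:54 − 87 min = 17:27.
Customs starts at 17:27 − 120 min = 15:27.
Security screening starts at 15:27 − 213 min = 11:54.
Boarding is bounded by security screening, so the earliest it can start is 11:54.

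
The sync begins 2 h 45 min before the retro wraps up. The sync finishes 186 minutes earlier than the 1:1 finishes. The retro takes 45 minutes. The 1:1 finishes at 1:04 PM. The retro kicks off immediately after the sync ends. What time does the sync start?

The sync ends at 1:04 PM − 186 min = 9:58 AM.
So the retro starts at 9:58 AM.
The retro ends at 9:58 AM + 45 min = 10:43 AM.
The sync starts at 10:43 AM − 165 min = 7:58 AM.

7:58 AM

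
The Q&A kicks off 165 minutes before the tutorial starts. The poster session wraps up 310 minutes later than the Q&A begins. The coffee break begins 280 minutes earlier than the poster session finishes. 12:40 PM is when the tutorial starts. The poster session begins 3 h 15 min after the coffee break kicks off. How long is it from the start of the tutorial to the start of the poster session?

The Q&A starts at 12:40 PM − 165 min = 9:55 AM.
The poster session ends at 9:55 AM + 310 min = 3:05 PM.
The coffee break starts at 3:05 PM − 280 min = 10:25 AM.
The poster session starts at 10:25 AM + 195 min = 1:40 PM.
From 12:40 PM to 1:40 PM is 60 minutes.

60 minutes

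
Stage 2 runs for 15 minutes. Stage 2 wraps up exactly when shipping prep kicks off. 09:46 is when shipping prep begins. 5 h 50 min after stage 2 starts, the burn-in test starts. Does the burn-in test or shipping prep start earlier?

Stage 2 ends at 09:46.
Stage 2 starts at 09:46 − 15 min = 09:31.
The burn-in test starts at 09:31 + 350 min = 15:21.
The burn-in test starts at 15:21 and shipping prep starts at 09:46, so shipping prep is first.

shipping prep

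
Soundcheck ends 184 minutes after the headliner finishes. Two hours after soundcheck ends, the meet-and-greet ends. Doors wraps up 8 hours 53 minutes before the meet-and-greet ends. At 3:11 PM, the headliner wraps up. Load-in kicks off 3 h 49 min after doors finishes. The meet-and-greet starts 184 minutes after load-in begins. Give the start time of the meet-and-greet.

6:15 PM

Soundcheck ends at 3:11 PM + 184 min = 6:15 PM.
The meet-and-greet ends at 6:15 PM + 120 min = 8:15 PM.
Doors ends at 8:15 PM − 533 min = 11:22 AM.
Load-in starts at 11:22 AM + 229 min = 3:11 PM.
The meet-and-greet starts at 3:11 PM + 184 min = 6:15 PM.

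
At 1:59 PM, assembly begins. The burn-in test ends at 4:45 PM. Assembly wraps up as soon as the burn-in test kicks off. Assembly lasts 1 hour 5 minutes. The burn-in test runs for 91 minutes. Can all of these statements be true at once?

No

The burn-in test starts at 4:45 PM − 91 min = 3:14 PM.
So assembly ends at 3:14 PM.
Assembly starts at 3:14 PM − 65 min = 2:09 PM.
But assembly is also said to start at 1:59 PM — a 10-minute conflict.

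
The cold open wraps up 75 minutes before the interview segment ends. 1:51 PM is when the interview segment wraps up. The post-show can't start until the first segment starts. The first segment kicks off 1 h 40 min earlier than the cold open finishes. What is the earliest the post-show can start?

The cold open ends at 1:51 PM − 75 min = 12:36 PM.
The first segment starts at 12:36 PM − 100 min = 10:56 AM.
The post-show is bounded by the first segment, so the earliest it can start is 10:56 AM.

10:56 AM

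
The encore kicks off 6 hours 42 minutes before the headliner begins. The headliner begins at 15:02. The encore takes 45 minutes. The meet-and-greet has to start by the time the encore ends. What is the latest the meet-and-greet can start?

09:05

The encore starts at 15:02 − 402 min = 08:20.
The encore ends at 08:20 + 45 min = 09:05.
The meet-and-greet is bounded by the encore, so the latest it can start is 09:05.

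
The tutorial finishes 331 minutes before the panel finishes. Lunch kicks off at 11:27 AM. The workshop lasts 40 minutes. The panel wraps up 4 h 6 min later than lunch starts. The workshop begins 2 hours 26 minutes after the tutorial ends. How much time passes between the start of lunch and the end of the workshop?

101 minutes

The panel ends at 11:27 AM + 246 min = 3:33 PM.
The tutorial ends at 3:33 PM − 331 min = 10:02 AM.
The workshop starts at 10:02 AM + 146 min = 12:28 PM.
The workshop ends at 12:28 PM + 40 min = 1:08 PM.
From 11:27 AM to 1:08 PM is 101 minutes.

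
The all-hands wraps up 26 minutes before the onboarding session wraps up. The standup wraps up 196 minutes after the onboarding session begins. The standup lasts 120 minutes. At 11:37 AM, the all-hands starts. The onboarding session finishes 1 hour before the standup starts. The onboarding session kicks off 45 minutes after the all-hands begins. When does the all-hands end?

The onboarding session starts at 11:37 AM + 45 min = 12:22 PM.
The standup ends at 12:22 PM + 196 min = 3:38 PM.
The standup starts at 3:38 PM − 120 min = 1:38 PM.
The onboarding session ends at 1:38 PM − 60 min = 12:38 PM.
The all-hands ends at 12:38 PM − 26 min = 12:12 PM.

12:12 PM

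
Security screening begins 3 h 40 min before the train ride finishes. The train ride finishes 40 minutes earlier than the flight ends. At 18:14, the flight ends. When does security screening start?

The train ride ends at 18:14 − 40 min = 17:34.
Security screening starts at 17:34 − 220 min = 13:54.

13:54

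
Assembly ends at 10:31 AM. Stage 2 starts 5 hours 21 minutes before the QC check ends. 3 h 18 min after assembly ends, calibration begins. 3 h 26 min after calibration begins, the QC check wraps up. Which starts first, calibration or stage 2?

Calibration starts at 10:31 AM + 198 min = 1:49 PM.
The QC check ends at 1:49 PM + 206 min = 5:15 PM.
Stage 2 starts at 5:15 PM − 321 min = 11:54 AM.
Calibration starts at 1:49 PM and stage 2 starts at 11:54 AM, so stage 2 is first.

stage 2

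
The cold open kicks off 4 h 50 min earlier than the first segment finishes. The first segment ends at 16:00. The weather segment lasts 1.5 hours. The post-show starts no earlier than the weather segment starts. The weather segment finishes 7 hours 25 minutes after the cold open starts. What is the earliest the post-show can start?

The cold open starts at 16:00 − 290 min = 11:10.
The weather segment ends at 11:10 + 445 min = 18:35.
The weather segment starts at 18:35 − 90 min = 17:05.
The post-show is bounded by the weather segment, so the earliest it can start is 17:05.

17:05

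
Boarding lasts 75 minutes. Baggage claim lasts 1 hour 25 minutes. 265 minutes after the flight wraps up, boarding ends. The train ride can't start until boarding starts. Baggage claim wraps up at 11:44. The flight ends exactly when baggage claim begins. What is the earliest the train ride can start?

13:29

Baggage claim starts at 11:44 − 85 min = 10:19.
So the flight ends at 10:19.
Boarding ends at 10:19 + 265 min = 14:44.
Boarding starts at 14:44 − 75 min = 13:29.
The train ride is bounded by boarding, so the earliest it can start is 13:29.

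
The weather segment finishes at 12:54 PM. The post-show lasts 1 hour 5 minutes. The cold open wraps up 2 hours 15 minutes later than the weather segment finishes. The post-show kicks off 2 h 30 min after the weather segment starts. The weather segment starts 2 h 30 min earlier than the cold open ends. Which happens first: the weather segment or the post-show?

the weather segment

The cold open ends at 12:54 PM + 135 min = 3:09 PM.
The weather segment starts at 3:09 PM − 150 min = 12:39 PM.
The post-show starts at 12:39 PM + 150 min = 3:09 PM.
The weather segment starts at 12:39 PM and the post-show starts at 3:09 PM, so the weather segment is first.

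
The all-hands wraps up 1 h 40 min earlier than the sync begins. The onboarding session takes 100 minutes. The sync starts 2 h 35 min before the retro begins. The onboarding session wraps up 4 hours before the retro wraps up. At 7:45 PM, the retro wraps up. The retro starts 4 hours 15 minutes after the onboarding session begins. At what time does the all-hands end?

The onboarding session ends at 7:45 PM − 240 min = 3:45 PM.
The onboarding session starts at 3:45 PM − 100 min = 2:05 PM.
The retro starts at 2:05 PM + 255 min = 6:20 PM.
The sync starts at 6:20 PM − 155 min = 3:45 PM.
The all-hands ends at 3:45 PM − 100 min = 2:05 PM.

2:05 PM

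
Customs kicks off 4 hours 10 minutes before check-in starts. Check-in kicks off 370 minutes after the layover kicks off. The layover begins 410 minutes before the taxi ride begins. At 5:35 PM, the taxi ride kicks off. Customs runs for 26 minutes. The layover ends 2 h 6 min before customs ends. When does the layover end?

11:05 AM

The layover starts at 5:35 PM − 410 min = 10:45 AM.
Check-in starts at 10:45 AM + 370 min = 4:55 PM.
Customs starts at 4:55 PM − 250 min = 12:45 PM.
Customs ends at 12:45 PM + 26 min = 1:11 PM.
The layover ends at 1:11 PM − 126 min = 11:05 AM.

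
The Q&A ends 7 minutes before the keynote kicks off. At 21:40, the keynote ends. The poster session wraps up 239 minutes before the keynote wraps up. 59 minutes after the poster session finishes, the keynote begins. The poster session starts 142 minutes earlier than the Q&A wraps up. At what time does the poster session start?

16:11

The poster session ends at 21:40 − 239 min = 17:41.
The keynote starts at 17:41 + 59 min = 18:40.
The Q&A ends at 18:40 − 7 min = 18:33.
The poster session starts at 18:33 − 142 min = 16:11.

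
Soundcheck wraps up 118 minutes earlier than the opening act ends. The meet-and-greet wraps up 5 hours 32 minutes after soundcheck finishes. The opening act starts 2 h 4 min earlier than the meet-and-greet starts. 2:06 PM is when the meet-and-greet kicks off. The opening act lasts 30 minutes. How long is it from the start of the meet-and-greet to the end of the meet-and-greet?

2 hours

The opening act starts at 2:06 PM − 124 min = 12:02 PM.
The opening act ends at 12:02 PM + 30 min = 12:32 PM.
Soundcheck ends at 12:32 PM − 118 min = 10:34 AM.
The meet-and-greet ends at 10:34 AM + 332 min = 4:06 PM.
From 2:06 PM to 4:06 PM is 2 hours.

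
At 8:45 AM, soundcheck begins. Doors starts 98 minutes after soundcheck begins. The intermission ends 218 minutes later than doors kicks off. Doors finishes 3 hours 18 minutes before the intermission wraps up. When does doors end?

Doors starts at 8:45 AM + 98 min = 10:23 AM.
The intermission ends at 10:23 AM + 218 min = 2:01 PM.
Doors ends at 2:01 PM − 198 min = 10:43 AM.

10:43 AM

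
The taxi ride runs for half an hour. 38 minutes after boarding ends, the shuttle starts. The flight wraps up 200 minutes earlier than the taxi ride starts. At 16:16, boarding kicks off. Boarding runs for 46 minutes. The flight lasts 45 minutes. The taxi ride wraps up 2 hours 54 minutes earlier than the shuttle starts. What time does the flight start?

10:11

Boarding ends at 16:16 + 46 min = 17:02.
The shuttle starts at 17:02 + 38 min = 17:40.
The taxi ride ends at 17:40 − 174 min = 14:46.
The taxi ride starts at 14:46 − 30 min = 14:16.
The flight ends at 14:16 − 200 min = 10:56.
The flight starts at 10:56 − 45 min = 10:11.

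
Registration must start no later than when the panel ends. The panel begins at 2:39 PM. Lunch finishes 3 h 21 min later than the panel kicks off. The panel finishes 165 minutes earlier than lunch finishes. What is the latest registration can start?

Lunch ends at 2:39 PM + 201 min = 6:00 PM.
The panel ends at 6:00 PM − 165 min = 3:15 PM.
Registration is bounded by the panel, so the latest it can start is 3:15 PM.

3:15 PM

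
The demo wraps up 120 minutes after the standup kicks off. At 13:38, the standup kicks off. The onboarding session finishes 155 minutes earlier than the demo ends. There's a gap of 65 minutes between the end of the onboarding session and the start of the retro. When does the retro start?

14:08

The demo ends at 13:38 + 120 min = 15:38.
The onboarding session ends at 15:38 − 155 min = 13:03.
The retro starts at 13:03 + 65 min = 14:08.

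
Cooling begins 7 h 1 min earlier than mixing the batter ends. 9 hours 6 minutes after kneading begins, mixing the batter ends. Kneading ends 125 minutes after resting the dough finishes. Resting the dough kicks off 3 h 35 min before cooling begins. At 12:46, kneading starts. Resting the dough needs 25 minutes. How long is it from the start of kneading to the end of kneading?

an hour

Mixing the batter ends at 12:46 + 546 min = 21:52.
Cooling starts at 21:52 − 421 min = 14:51.
Resting the dough starts at 14:51 − 215 min = 11:16.
Resting the dough ends at 11:16 + 25 min = 11:41.
Kneading ends at 11:41 + 125 min = 13:46.
From 12:46 to 13:46 is an hour.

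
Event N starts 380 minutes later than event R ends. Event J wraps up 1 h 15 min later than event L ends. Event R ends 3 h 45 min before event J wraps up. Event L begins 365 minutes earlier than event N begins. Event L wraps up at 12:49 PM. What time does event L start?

Event J ends at 12:49 PM + 75 min = 2:04 PM.
Event R ends at 2:04 PM − 225 min = 10:19 AM.
Event N starts at 10:19 AM + 380 min = 4:39 PM.
Event L starts at 4:39 PM − 365 min = 10:34 AM.

10:34 AM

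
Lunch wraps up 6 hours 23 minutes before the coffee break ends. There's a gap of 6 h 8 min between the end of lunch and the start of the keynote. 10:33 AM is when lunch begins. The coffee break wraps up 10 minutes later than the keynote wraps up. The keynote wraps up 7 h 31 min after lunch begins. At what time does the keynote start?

The keynote ends at 10:33 AM + 451 min = 6:04 PM.
The coffee break ends at 6:04 PM + 10 min = 6:14 PM.
Lunch ends at 6:14 PM − 383 min = 11:51 AM.
The keynote starts at 11:51 AM + 368 min = 5:59 PM.

5:59 PM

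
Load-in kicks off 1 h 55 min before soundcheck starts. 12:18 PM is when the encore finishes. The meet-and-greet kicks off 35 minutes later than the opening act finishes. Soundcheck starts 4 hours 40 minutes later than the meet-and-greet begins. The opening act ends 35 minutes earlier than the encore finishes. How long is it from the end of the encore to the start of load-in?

The opening act ends at 12:18 PM − 35 min = 11:43 AM.
The meet-and-greet starts at 11:43 AM + 35 min = 12:18 PM.
Soundcheck starts at 12:18 PM + 280 min = 4:58 PM.
Load-in starts at 4:58 PM − 115 min = 3:03 PM.
From 12:18 PM to 3:03 PM is 2 h 45 min.

2 h 45 min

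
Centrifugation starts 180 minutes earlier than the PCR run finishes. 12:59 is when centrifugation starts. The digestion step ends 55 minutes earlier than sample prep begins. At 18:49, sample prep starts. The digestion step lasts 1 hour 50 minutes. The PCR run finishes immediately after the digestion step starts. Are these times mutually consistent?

No

The digestion step ends at 18:49 − 55 min = 17:54.
The digestion step starts at 17:54 − 110 min = 16:04.
So the PCR run ends at 16:04.
Centrifugation starts at 16:04 − 180 min = 13:04.
But centrifugation is also said to start at 12:59 — a 5-minute conflict.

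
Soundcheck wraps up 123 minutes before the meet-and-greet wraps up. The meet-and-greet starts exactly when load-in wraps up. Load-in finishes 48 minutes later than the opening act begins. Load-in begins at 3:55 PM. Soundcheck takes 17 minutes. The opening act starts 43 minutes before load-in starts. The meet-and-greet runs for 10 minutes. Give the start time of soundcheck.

1:50 PM

The opening act starts at 3:55 PM − 43 min = 3:12 PM.
Load-in ends at 3:12 PM + 48 min = 4:00 PM.
So the meet-and-greet starts at 4:00 PM.
The meet-and-greet ends at 4:00 PM + 10 min = 4:10 PM.
Soundcheck ends at 4:10 PM − 123 min = 2:07 PM.
Soundcheck starts at 2:07 PM − 17 min = 1:50 PM.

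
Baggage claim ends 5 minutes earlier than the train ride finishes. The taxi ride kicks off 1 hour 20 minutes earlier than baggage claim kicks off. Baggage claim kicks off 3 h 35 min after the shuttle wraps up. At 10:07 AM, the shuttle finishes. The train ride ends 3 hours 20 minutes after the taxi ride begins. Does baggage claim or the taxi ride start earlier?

Baggage claim starts at 10:07 AM + 215 min = 1:42 PM.
The taxi ride starts at 1:42 PM − 80 min = 12:22 PM.
Baggage claim starts at 1:42 PM and the taxi ride starts at 12:22 PM, so the taxi ride is first.

the taxi ride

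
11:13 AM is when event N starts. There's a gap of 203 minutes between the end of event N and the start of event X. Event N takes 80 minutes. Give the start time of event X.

3:56 PM

Event N ends at 11:13 AM + 80 min = 12:33 PM.
Event X starts at 12:33 PM + 203 min = 3:56 PM.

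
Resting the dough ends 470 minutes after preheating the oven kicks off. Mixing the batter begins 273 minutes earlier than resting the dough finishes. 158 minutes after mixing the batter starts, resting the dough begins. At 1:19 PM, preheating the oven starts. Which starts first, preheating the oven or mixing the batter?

Resting the dough ends at 1:19 PM + 470 min = 9:09 PM.
Mixing the batter starts at 9:09 PM − 273 min = 4:36 PM.
Preheating the oven starts at 1:19 PM and mixing the batter starts at 4:36 PM, so preheating the oven is first.

preheating the oven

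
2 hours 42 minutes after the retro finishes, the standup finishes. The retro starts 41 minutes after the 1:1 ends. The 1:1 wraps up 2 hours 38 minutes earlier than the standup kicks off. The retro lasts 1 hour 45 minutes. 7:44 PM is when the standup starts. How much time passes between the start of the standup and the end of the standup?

2 hours 30 minutes

The 1:1 ends at 7:44 PM − 158 min = 5:06 PM.
The retro starts at 5:06 PM + 41 min = 5:47 PM.
The retro ends at 5:47 PM + 105 min = 7:32 PM.
The standup ends at 7:32 PM + 162 min = 10:14 PM.
From 7:44 PM to 10:14 PM is 2 hours 30 minutes.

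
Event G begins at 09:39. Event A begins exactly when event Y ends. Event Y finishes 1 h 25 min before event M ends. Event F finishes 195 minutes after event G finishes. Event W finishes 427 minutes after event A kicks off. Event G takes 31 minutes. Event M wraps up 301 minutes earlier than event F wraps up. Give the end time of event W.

14:06

Event G ends at 09:39 + 31 min = 10:10.
Event F ends at 10:10 + 195 min = 13:25.
Event M ends at 13:25 − 301 min = 08:24.
Event Y ends at 08:24 − 85 min = 06:59.
So event A starts at 06:59.
Event W ends at 06:59 + 427 min = 14:06.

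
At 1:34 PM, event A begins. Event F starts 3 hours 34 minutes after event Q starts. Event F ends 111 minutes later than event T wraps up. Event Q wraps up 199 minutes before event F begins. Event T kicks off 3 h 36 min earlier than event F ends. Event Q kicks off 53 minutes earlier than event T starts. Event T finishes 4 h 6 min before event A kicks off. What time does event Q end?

Event T ends at 1:34 PM − 246 min = 9:28 AM.
Event F ends at 9:28 AM + 111 min = 11:19 AM.
Event T starts at 11:19 AM − 216 min = 7:43 AM.
Event Q starts at 7:43 AM − 53 min = 6:50 AM.
Event F starts at 6:50 AM + 214 min = 10:24 AM.
Event Q ends at 10:24 AM − 199 min = 7:05 AM.

7:05 AM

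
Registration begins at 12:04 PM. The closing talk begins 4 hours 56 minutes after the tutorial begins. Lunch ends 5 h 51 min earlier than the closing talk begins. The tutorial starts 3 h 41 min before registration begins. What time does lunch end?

7:28 AM

The tutorial starts at 12:04 PM − 221 min = 8:23 AM.
The closing talk starts at 8:23 AM + 296 min = 1:19 PM.
Lunch ends at 1:19 PM − 351 min = 7:28 AM.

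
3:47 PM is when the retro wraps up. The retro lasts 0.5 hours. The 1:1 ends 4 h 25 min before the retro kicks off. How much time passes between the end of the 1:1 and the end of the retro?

The retro starts at 3:47 PM − 30 min = 3:17 PM.
The 1:1 ends at 3:17 PM − 265 min = 10:52 AM.
From 10:52 AM to 3:47 PM is 295 minutes.

295 minutes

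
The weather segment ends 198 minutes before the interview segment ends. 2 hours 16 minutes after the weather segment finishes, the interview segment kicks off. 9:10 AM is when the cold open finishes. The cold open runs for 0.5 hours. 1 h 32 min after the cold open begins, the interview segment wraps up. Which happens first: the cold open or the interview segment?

The cold open starts at 9:10 AM − 30 min = 8:40 AM.
The interview segment ends at 8:40 AM + 92 min = 10:12 AM.
The weather segment ends at 10:12 AM − 198 min = 6:54 AM.
The interview segment starts at 6:54 AM + 136 min = 9:10 AM.
The cold open starts at 8:40 AM and the interview segment starts at 9:10 AM, so the cold open is first.

the cold open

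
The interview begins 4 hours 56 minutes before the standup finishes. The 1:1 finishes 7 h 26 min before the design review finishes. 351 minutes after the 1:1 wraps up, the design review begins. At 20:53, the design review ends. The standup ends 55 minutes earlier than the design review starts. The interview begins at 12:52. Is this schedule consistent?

The 1:1 ends at 20:53 − 446 min = 13:27.
The design review starts at 13:27 + 351 min = 19:18.
The standup ends at 19:18 − 55 min = 18:23.
The interview starts at 18:23 − 296 min = 13:27.
But the interview is also said to start at 12:52 — a 35-minute conflict.

No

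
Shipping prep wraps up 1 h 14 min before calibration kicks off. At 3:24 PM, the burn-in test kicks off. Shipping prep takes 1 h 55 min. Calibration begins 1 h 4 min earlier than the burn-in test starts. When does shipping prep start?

Calibration starts at 3:24 PM − 64 min = 2:20 PM.
Shipping prep ends at 2:20 PM − 74 min = 1:06 PM.
Shipping prep starts at 1:06 PM − 115 min = 11:11 AM.

11:11 AM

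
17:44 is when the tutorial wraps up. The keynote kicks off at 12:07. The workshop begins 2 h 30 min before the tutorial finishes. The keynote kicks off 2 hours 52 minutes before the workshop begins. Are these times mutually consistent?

The workshop starts at 17:44 − 150 min = 15:14.
The keynote starts at 15:14 − 172 min = 12:22.
But the keynote is also said to start at 12:07 — a 15-minute conflict.

No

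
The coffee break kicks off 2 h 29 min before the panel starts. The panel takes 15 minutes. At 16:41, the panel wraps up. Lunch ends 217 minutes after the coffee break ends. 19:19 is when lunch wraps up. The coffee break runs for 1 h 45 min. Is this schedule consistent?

Yes

The panel starts at 16:41 − 15 min = 16:26.
The coffee break starts at 16:26 − 149 min = 13:57.
The coffee break ends at 13:57 + 105 min = 15:42.
Lunch ends at 15:42 + 217 min = 19:19.
That matches the stated 19:19, so the schedule is consistent.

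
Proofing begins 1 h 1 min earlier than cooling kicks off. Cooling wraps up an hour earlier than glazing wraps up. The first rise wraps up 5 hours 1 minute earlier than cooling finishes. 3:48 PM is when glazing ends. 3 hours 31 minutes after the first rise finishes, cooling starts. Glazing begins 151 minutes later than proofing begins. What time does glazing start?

Cooling ends at 3:48 PM − 60 min = 2:48 PM.
The first rise ends at 2:48 PM − 301 min = 9:47 AM.
Cooling starts at 9:47 AM + 211 min = 1:18 PM.
Proofing starts at 1:18 PM − 61 min = 12:17 PM.
Glazing starts at 12:17 PM + 151 min = 2:48 PM.

2:48 PM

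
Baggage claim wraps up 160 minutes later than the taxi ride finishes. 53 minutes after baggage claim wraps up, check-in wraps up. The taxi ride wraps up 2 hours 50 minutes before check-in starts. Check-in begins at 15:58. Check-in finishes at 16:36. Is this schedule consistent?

No

The taxi ride ends at 15:58 − 170 min = 13:08.
Baggage claim ends at 13:08 + 160 min = 15:48.
Check-in ends at 15:48 + 53 min = 16:41.
But check-in is also said to end at 16:36 — a 5-minute conflict.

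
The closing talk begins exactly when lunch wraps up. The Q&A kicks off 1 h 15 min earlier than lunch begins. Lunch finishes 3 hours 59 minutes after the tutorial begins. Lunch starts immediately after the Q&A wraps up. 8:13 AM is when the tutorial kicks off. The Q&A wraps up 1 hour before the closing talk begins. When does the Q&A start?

9:57 AM

Lunch ends at 8:13 AM + 239 min = 12:12 PM.
So the closing talk starts at 12:12 PM.
The Q&A ends at 12:12 PM − 60 min = 11:12 AM.
So lunch starts at 11:12 AM.
The Q&A starts at 11:12 AM − 75 min = 9:57 AM.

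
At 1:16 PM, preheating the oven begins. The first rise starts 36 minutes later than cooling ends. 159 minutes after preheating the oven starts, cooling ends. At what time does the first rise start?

4:31 PM

Cooling ends at 1:16 PM + 159 min = 3:55 PM.
The first rise starts at 3:55 PM + 36 min = 4:31 PM.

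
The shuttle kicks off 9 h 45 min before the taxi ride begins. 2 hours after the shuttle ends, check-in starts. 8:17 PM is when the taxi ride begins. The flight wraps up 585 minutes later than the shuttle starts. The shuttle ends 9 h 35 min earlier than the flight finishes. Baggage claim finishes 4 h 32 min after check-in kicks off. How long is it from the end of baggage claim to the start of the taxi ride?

3 h 3 min

The shuttle starts at 8:17 PM − 585 min = 10:32 AM.
The flight ends at 10:32 AM + 585 min = 8:17 PM.
The shuttle ends at 8:17 PM − 575 min = 10:42 AM.
Check-in starts at 10:42 AM + 120 min = 12:42 PM.
Baggage claim ends at 12:42 PM + 272 min = 5:14 PM.
From 5:14 PM to 8:17 PM is 3 h 3 min.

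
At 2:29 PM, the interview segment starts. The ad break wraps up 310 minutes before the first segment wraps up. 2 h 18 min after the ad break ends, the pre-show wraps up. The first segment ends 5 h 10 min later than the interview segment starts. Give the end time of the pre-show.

4:47 PM

The first segment ends at 2:29 PM + 310 min = 7:39 PM.
The ad break ends at 7:39 PM − 310 min = 2:29 PM.
The pre-show ends at 2:29 PM + 138 min = 4:47 PM.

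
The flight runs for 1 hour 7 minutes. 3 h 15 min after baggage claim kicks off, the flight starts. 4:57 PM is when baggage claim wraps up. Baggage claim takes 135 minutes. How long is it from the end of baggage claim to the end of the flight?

2 hours 7 minutes

Baggage claim starts at 4:57 PM − 135 min = 2:42 PM.
The flight starts at 2:42 PM + 195 min = 5:57 PM.
The flight ends at 5:57 PM + 67 min = 7:04 PM.
From 4:57 PM to 7:04 PM is 2 hours 7 minutes.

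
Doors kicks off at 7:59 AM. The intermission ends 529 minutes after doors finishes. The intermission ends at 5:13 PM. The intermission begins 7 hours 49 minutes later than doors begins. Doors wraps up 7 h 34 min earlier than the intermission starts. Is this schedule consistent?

No

The intermission starts at 7:59 AM + 469 min = 3:48 PM.
Doors ends at 3:48 PM − 454 min = 8:14 AM.
The intermission ends at 8:14 AM + 529 min = 5:03 PM.
But the intermission is also said to end at 5:13 PM — a 10-minute conflict.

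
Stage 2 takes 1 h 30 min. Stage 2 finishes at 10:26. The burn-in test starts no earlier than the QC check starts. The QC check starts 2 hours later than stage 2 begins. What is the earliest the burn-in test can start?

Stage 2 starts at 10:26 − 90 min = 08:56.
The QC check starts at 08:56 + 120 min = 10:56.
The burn-in test is bounded by the QC check, so the earliest it can start is 10:56.

10:56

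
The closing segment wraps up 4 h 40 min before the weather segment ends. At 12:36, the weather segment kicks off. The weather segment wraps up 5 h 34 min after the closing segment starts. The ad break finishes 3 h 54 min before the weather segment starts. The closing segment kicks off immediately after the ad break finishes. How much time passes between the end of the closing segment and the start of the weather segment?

The ad break ends at 12:36 − 234 min = 08:42.
So the closing segment starts at 08:42.
The weather segment ends at 08:42 + 334 min = 14:16.
The closing segment ends at 14:16 − 280 min = 09:36.
From 09:36 to 12:36 is 180 minutes.

180 minutes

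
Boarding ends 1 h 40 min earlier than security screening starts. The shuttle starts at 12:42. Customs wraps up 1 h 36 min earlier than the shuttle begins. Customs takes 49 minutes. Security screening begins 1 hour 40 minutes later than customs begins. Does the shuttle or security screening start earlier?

Customs ends at 12:42 − 96 min = 11:06.
Customs starts at 11:06 − 49 min = 10:17.
Security screening starts at 10:17 + 100 min = 11:57.
The shuttle starts at 12:42 and security screening starts at 11:57, so security screening is first.

security screening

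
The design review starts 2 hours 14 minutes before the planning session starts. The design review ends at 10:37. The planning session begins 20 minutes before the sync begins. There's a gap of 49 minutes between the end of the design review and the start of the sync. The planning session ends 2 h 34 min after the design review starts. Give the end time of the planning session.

11:26

The sync starts at 10:37 + 49 min = 11:26.
The planning session starts at 11:26 − 20 min = 11:06.
The design review starts at 11:06 − 134 min = 08:52.
The planning session ends at 08:52 + 154 min = 11:26.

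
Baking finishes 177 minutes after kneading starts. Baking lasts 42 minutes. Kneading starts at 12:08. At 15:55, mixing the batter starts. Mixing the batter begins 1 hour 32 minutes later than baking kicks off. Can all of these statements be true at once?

Yes

Baking ends at 12:08 + 177 min = 15:05.
Baking starts at 15:05 − 42 min = 14:23.
Mixing the batter starts at 14:23 + 92 min = 15:55.
That matches the stated 15:55, so the schedule is consistent.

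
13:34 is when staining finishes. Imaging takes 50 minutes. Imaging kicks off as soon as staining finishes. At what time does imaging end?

14:24

Imaging starts at 13:34.
Imaging ends at 13:34 + 50 min = 14:24.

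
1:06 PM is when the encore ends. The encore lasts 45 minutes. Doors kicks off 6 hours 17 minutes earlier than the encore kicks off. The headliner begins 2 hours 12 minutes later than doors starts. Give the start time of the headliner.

8:16 AM

The encore starts at 1:06 PM − 45 min = 12:21 PM.
Doors starts at 12:21 PM − 377 min = 6:04 AM.
The headliner starts at 6:04 AM + 132 min = 8:16 AM.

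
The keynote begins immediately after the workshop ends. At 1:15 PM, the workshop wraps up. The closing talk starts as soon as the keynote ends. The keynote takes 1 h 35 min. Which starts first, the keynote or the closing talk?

the keynote

The keynote starts at 1:15 PM.
The keynote ends at 1:15 PM + 95 min = 2:50 PM.
So the closing talk starts at 2:50 PM.
The keynote starts at 1:15 PM and the closing talk starts at 2:50 PM, so the keynote is first.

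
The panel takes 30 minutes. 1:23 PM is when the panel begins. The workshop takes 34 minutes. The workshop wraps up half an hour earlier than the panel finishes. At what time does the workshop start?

12:49 PM

The panel ends at 1:23 PM + 30 min = 1:53 PM.
The workshop ends at 1:53 PM − 30 min = 1:23 PM.
The workshop starts at 1:23 PM − 34 min = 12:49 PM.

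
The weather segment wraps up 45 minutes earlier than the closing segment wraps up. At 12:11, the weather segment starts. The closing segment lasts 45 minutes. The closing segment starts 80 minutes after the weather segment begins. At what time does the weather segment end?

13:31

The closing segment starts at 12:11 + 80 min = 13:31.
The closing segment ends at 13:31 + 45 min = 14:16.
The weather segment ends at 14:16 − 45 min = 13:31.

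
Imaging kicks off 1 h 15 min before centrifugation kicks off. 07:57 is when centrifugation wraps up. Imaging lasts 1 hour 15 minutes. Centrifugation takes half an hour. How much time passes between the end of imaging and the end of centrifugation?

30 minutes

Centrifugation starts at 07:57 − 30 min = 07:27.
Imaging starts at 07:27 − 75 min = 06:12.
Imaging ends at 06:12 + 75 min = 07:27.
From 07:27 to 07:57 is 30 minutes.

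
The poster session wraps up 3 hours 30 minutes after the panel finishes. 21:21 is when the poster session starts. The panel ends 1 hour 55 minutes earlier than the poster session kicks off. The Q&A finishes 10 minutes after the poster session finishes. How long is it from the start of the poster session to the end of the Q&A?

105 minutes

The panel ends at 21:21 − 115 min = 19:26.
The poster session ends at 19:26 + 210 min = 22:56.
The Q&A ends at 22:56 + 10 min = 23:06.
From 21:21 to 23:06 is 105 minutes.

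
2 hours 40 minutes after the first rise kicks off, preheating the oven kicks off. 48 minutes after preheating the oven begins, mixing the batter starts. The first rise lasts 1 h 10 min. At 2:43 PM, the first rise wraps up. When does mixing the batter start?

5:01 PM

The first rise starts at 2:43 PM − 70 min = 1:33 PM.
Preheating the oven starts at 1:33 PM + 160 min = 4:13 PM.
Mixing the batter starts at 4:13 PM + 48 min = 5:01 PM.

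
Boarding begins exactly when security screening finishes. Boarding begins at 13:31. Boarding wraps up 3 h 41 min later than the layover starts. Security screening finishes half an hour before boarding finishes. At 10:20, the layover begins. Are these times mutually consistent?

Boarding ends at 10:20 + 221 min = 14:01.
Security screening ends at 14:01 − 30 min = 13:31.
So boarding starts at 13:31.
That matches the stated 13:31, so the schedule is consistent.

Yes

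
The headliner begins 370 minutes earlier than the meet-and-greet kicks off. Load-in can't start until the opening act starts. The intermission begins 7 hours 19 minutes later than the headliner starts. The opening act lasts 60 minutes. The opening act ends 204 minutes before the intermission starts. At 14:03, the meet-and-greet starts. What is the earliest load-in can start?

10:48

The headliner starts at 14:03 − 370 min = 07:53.
The intermission starts at 07:53 + 439 min = 15:12.
The opening act ends at 15:12 − 204 min = 11:48.
The opening act starts at 11:48 − 60 min = 10:48.
Load-in is bounded by the opening act, so the earliest it can start is 10:48.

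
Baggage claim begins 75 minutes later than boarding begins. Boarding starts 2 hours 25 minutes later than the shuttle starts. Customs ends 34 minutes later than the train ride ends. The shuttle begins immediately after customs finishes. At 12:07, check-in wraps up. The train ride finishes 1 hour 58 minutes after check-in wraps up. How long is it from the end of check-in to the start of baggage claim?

6 h 12 min

The train ride ends at 12:07 + 118 min = 14:05.
Customs ends at 14:05 + 34 min = 14:39.
So the shuttle starts at 14:39.
Boarding starts at 14:39 + 145 min = 17:04.
Baggage claim starts at 17:04 + 75 min = 18:19.
From 12:07 to 18:19 is 6 h 12 min.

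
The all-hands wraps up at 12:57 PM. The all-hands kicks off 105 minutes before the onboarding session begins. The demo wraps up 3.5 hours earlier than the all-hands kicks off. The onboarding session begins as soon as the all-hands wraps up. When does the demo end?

The onboarding session starts at 12:57 PM.
The all-hands starts at 12:57 PM − 105 min = 11:12 AM.
The demo ends at 11:12 AM − 210 min = 7:42 AM.

7:42 AM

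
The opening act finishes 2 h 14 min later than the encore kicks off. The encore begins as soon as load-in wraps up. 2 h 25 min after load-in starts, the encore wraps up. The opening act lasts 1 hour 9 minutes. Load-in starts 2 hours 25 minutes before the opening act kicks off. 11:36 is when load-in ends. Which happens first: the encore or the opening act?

The encore starts at 11:36.
The opening act ends at 11:36 + 134 min = 13:50.
The opening act starts at 13:50 − 69 min = 12:41.
The encore starts at 11:36 and the opening act starts at 12:41, so the encore is first.

the encore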